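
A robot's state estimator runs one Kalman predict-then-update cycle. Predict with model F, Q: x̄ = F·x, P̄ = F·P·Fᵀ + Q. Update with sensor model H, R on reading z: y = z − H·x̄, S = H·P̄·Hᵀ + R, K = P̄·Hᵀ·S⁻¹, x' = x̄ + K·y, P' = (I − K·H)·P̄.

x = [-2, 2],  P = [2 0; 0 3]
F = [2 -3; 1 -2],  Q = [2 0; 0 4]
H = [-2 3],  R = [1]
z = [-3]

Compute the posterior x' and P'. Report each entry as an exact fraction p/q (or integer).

x̄ = F·x = [-10, -6]
P̄ = F·P·Fᵀ + Q = [37 22; 22 18]
y = z − H·x̄ = [-5]
S = H·P̄·Hᵀ + R = [47]
K = P̄·Hᵀ·S⁻¹ = [-8/47; 10/47]
x' = x̄ + K·y = [-430/47, -332/47]
P' = (I − K·H)·P̄ = [1675/47 1114/47; 1114/47 746/47]

x' = [-430/47, -332/47]
P' = [1675/47 1114/47; 1114/47 746/47]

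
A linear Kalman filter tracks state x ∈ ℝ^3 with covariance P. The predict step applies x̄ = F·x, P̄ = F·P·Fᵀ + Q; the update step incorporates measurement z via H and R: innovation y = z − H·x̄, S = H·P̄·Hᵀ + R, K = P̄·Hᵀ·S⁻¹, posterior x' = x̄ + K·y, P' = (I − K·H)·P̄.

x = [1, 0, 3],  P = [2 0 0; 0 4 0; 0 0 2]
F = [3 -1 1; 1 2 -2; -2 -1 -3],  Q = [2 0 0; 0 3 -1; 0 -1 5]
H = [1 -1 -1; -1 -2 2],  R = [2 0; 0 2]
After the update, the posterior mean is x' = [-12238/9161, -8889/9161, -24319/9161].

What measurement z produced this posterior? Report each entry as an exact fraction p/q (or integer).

x̄ = F·x = [6, -5, -11]
P̄ = F·P·Fᵀ + Q = [26 -6 -14; -6 29 -1; -14 -1 35]
S = H·P̄·Hᵀ + R = [130 -74; -74 324]
K = P̄·Hᵀ·S⁻¹ = [2949/9161 -514/9161; -3753/9161 -2384/9161; -2297/9161 1907/9161]
x' − x̄ = [-67204/9161, 36916/9161, 76452/9161] = K·y
y = (KᵀK)⁻¹·Kᵀ·(x' − x̄) = [-20, 16]
z = y + H·x̄ = [-20, 16] + [22, -18] = [2, -2]

z = [2, -2]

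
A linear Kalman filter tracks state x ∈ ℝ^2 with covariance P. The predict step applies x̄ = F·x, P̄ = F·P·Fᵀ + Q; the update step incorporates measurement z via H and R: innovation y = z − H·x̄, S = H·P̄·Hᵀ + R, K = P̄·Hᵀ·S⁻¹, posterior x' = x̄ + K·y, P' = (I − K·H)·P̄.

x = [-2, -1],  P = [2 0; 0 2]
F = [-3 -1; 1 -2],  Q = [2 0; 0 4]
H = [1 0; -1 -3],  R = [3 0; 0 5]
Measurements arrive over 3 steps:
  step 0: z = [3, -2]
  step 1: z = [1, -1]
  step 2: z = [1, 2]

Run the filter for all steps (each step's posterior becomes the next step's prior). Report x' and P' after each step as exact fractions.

step 0: x' = [11259/3269, -1472/3269], P' = [8538/3269 -2766/3269; -2766/3269 2642/3269]
step 1: x' = [-113879/295741, 121525/295741], P' = [771498/295741 -265036/295741; -265036/295741 734366/887223]
step 2: x' = [1583507278/1666101979, -1673750757/1666101979], P' = [4331095230/1666101979 -1492609710/1666101979; -1492609710/1666101979 1380479550/1666101979]

step 0: x̄ = F·x = [7, 0]
step 0: P̄ = F·P·Fᵀ + Q = [22 -2; -2 14]
step 0: y = z − H·x̄ = [-4, 5]
step 0: S = H·P̄·Hᵀ + R = [25 -16; -16 141]
step 0: K = P̄·Hᵀ·S⁻¹ = [2846/3269 -48/3269; -922/3269 -1032/3269]
step 0: x' = x̄ + K·y = [11259/3269, -1472/3269]
step 0: P' = (I − K·H)·P̄ = [8538/3269 -2766/3269; -2766/3269 2642/3269]
step 1: x̄ = F·x = [-4615/467, 2029/467]
step 1: P̄ = F·P·Fᵀ + Q = [9918/467 -4880/467; -4880/467 6178/467]
step 1: y = z − H·x̄ = [5082/467, 1005/467]
step 1: S = H·P̄·Hᵀ + R = [11319/467 4722/467; 4722/467 38575/467]
step 1: K = P̄·Hᵀ·S⁻¹ = [257166/295741 4722/295741; -265036/887223 -93866/295741]
step 1: x' = x̄ + K·y = [-113879/295741, 121525/295741]
step 1: P' = (I − K·H)·P̄ = [771498/295741 -265036/295741; -265036/295741 734366/887223]
step 2: x̄ = F·x = [220112/295741, -356929/295741]
step 2: P̄ = F·P·Fᵀ + Q = [18568610/887223 -9450290/887223; -9450290/887223 11981282/887223]
step 2: y = z − H·x̄ = [75629/295741, -259193/295741]
step 2: S = H·P̄·Hᵀ + R = [21230279/887223 9782260/887223; 9782260/887223 74134523/887223]
step 2: K = P̄·Hᵀ·S⁻¹ = [1443698410/1666101979 29346780/1666101979; -497536570/1666101979 -529765788/1666101979]
step 2: x' = x̄ + K·y = [1583507278/1666101979, -1673750757/1666101979]
step 2: P' = (I − K·H)·P̄ = [4331095230/1666101979 -1492609710/1666101979; -1492609710/1666101979 1380479550/1666101979]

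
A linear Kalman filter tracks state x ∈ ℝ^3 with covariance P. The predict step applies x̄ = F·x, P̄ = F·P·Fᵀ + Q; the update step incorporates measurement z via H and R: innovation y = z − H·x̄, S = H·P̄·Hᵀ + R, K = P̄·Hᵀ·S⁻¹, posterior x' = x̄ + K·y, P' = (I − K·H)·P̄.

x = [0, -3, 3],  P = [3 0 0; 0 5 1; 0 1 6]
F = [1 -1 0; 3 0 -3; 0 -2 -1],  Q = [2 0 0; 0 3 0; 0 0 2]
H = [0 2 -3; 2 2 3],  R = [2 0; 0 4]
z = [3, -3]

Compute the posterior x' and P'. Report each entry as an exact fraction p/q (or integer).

x' = [202224/99823, -105327/99823, -164121/99823]
P' = [925717/199646 -226476/99823 -148823/99823; -226476/99823 148044/99823 81072/99823; -148823/99823 81072/99823 64350/99823]

x̄ = F·x = [3, -9, 3]
P̄ = F·P·Fᵀ + Q = [10 12 11; 12 84 24; 11 24 32]
y = z − H·x̄ = [30, 0]
S = H·P̄·Hᵀ + R = [338 30; 30 1184]
K = P̄·Hᵀ·S⁻¹ = [-6483/199646 6574/99823; 26436/99823 21588/99823; -15453/99823 14387/99823]
x' = x̄ + K·y = [202224/99823, -105327/99823, -164121/99823]
P' = (I − K·H)·P̄ = [925717/199646 -226476/99823 -148823/99823; -226476/99823 148044/99823 81072/99823; -148823/99823 81072/99823 64350/99823]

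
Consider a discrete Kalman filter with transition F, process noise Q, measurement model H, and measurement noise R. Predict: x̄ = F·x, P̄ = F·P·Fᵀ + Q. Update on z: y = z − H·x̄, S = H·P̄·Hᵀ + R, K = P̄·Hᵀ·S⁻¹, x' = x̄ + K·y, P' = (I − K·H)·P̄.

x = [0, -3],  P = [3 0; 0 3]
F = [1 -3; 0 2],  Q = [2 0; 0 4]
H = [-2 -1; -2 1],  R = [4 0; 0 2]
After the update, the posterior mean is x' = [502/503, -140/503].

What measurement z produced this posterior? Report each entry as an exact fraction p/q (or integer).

z = [-2, -2]

x̄ = F·x = [9, -6]
P̄ = F·P·Fᵀ + Q = [32 -18; -18 16]
S = H·P̄·Hᵀ + R = [76 112; 112 218]
K = P̄·Hᵀ·S⁻¹ = [-211/1006 -135/503; -183/503 214/503]
x' − x̄ = [-4025/503, 2878/503] = K·y
y = (KᵀK)⁻¹·Kᵀ·(x' − x̄) = [10, 22]
z = y + H·x̄ = [10, 22] + [-12, -24] = [-2, -2]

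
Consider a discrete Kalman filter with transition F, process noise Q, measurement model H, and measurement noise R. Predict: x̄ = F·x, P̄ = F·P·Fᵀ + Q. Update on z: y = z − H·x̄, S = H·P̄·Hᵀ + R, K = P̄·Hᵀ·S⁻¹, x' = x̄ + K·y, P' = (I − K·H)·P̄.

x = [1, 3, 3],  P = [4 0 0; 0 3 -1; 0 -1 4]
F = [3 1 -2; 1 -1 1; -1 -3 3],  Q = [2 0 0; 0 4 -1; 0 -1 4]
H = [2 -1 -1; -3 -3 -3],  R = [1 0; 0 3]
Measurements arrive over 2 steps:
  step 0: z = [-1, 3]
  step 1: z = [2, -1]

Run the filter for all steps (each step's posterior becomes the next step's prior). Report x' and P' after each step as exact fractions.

step 0: x' = [-108445/163294, 108911/163294, -163057/163294], P' = [24117/163294 5267/163294 -11337/163294; 5267/163294 484627/163294 -470603/163294; -11337/163294 -470603/163294 498827/163294]
step 1: x' = [24412816/34528319, -2023467/9865234, -19277423/69056638], P' = [278681033/1933585864 202591/9865234 -57315847/966792932; 202591/9865234 27715613/9865234 -26932925/9865234; -57315847/966792932 -26932925/9865234 703073249/241698233]

step 0: x̄ = F·x = [0, 1, -1]
step 0: P̄ = F·P·Fᵀ + Q = [61 -2 -54; -2 17 22; -54 22 89]
step 0: y = z − H·x̄ = [-1, 3]
step 0: S = H·P̄·Hᵀ + R = [619 252; 252 894]
step 0: K = P̄·Hᵀ·S⁻¹ = [27152/81647 -18047/163294; -1745/81647 -19291/163294; -25449/81647 -16887/163294]
step 0: x' = x̄ + K·y = [-108445/163294, 108911/163294, -163057/163294]
step 0: P' = (I − K·H)·P̄ = [24117/163294 5267/163294 -11337/163294; 5267/163294 484627/163294 -470603/163294; -11337/163294 -470603/163294 498827/163294]
step 1: x̄ = F·x = [54845/81647, -380413/163294, -707459/163294]
step 1: P̄ = F·P·Fᵀ + Q = [2536817/81647 -1421805/81647 -4465999/81647; -1421805/81647 2568745/163294 5553361/163294; -4465999/81647 5553361/163294 18098857/163294]
step 1: y = z − H·x̄ = [-490332/81647, -1548920/81647]
step 1: S = H·P̄·Hᵀ + R = [49667293/81647 50103996/81647; 50103996/81647 60080280/81647]
step 1: K = P̄·Hᵀ·S⁻¹ = [158071481/483396466 -203757175/1933585864; -188753/4932617 -985279/9865234; -71874510/241698233 -115550499/966792932]
step 1: x' = x̄ + K·y = [24412816/34528319, -2023467/9865234, -19277423/69056638]
step 1: P' = (I − K·H)·P̄ = [278681033/1933585864 202591/9865234 -57315847/966792932; 202591/9865234 27715613/9865234 -26932925/9865234; -57315847/966792932 -26932925/9865234 703073249/241698233]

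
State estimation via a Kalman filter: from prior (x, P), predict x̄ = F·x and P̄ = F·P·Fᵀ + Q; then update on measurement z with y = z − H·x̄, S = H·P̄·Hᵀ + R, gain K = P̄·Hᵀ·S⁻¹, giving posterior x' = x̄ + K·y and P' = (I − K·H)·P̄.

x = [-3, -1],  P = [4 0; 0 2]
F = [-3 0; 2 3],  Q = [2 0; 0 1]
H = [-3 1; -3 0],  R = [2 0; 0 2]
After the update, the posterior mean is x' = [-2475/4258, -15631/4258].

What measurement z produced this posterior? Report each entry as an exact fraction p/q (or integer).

x̄ = F·x = [9, -9]
P̄ = F·P·Fᵀ + Q = [38 -24; -24 35]
S = H·P̄·Hᵀ + R = [523 414; 414 344]
K = P̄·Hᵀ·S⁻¹ = [-69/2129 -1245/4258; 1750/2129 -3321/4258]
x' − x̄ = [-40797/4258, 22691/4258] = K·y
y = (KᵀK)⁻¹·Kᵀ·(x' − x̄) = [34, 29]
z = y + H·x̄ = [34, 29] + [-36, -27] = [-2, 2]

z = [-2, 2]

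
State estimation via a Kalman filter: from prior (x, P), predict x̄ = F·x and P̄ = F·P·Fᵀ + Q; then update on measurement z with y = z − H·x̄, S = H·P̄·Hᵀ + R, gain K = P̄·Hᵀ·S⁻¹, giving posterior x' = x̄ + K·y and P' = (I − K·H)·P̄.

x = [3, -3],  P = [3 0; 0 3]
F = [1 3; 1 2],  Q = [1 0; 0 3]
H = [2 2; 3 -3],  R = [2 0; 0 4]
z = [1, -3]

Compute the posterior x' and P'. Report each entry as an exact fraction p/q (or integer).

x̄ = F·x = [-6, -3]
P̄ = F·P·Fᵀ + Q = [31 21; 21 18]
y = z − H·x̄ = [19, 6]
S = H·P̄·Hᵀ + R = [366 78; 78 67]
K = P̄·Hᵀ·S⁻¹ = [2314/9219 478/3073; 754/3073 -465/3073]
x' = x̄ + K·y = [-392/1317, 331/439]
P' = (I − K·H)·P̄ = [2113/9219 67/3073; 67/3073 687/3073]

x' = [-392/1317, 331/439]
P' = [2113/9219 67/3073; 67/3073 687/3073]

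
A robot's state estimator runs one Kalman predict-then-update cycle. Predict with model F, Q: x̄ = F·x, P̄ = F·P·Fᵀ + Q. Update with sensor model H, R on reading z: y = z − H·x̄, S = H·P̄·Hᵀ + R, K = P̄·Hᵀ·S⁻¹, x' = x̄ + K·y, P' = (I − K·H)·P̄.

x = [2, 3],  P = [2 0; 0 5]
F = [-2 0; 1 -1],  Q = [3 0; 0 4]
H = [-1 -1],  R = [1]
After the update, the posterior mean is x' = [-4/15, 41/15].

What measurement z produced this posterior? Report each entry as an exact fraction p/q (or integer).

x̄ = F·x = [-4, -1]
P̄ = F·P·Fᵀ + Q = [11 -4; -4 11]
S = H·P̄·Hᵀ + R = [15]
K = P̄·Hᵀ·S⁻¹ = [-7/15; -7/15]
x' − x̄ = [56/15, 56/15] = K·y
y = (KᵀK)⁻¹·Kᵀ·(x' − x̄) = [-8]
z = y + H·x̄ = [-8] + [5] = [-3]

z = [-3]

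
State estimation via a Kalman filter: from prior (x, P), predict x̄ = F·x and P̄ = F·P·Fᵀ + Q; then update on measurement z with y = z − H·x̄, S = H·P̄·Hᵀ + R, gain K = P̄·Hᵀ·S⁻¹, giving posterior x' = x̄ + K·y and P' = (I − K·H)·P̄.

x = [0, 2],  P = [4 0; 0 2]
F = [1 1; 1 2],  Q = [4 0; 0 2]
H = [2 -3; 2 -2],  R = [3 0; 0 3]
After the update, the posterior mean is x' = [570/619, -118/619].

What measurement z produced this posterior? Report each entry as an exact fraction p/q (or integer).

x̄ = F·x = [2, 4]
P̄ = F·P·Fᵀ + Q = [10 8; 8 14]
S = H·P̄·Hᵀ + R = [73 44; 44 35]
K = P̄·Hᵀ·S⁻¹ = [-316/619 468/619; -382/619 268/619]
x' − x̄ = [-668/619, -2594/619] = K·y
y = (KᵀK)⁻¹·Kᵀ·(x' − x̄) = [11, 6]
z = y + H·x̄ = [11, 6] + [-8, -4] = [3, 2]

z = [3, 2]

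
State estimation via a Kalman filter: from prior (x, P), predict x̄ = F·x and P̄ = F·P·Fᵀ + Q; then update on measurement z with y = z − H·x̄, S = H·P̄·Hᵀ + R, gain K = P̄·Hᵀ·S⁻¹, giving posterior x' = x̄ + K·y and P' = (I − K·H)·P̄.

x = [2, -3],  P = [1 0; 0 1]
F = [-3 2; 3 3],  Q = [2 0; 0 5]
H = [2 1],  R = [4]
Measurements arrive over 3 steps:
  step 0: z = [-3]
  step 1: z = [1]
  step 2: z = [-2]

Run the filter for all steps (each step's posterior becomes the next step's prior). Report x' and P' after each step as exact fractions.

step 0: x̄ = F·x = [-12, -3]
step 0: P̄ = F·P·Fᵀ + Q = [15 -3; -3 23]
step 0: y = z − H·x̄ = [24]
step 0: S = H·P̄·Hᵀ + R = [75]
step 0: K = P̄·Hᵀ·S⁻¹ = [9/25; 17/75]
step 0: x' = x̄ + K·y = [-84/25, 61/25]
step 0: P' = (I − K·H)·P̄ = [132/25 -228/25; -228/25 1436/75]
step 1: x̄ = F·x = [374/25, -69/25]
step 1: P̄ = F·P·Fᵀ + Q = [17666/75 2368/25; 2368/25 1517/25]
step 1: y = z − H·x̄ = [-654/25]
step 1: S = H·P̄·Hᵀ + R = [103931/75]
step 1: K = P̄·Hᵀ·S⁻¹ = [42436/103931; 18759/103931]
step 1: x' = x̄ + K·y = [444682/103931, -777585/103931]
step 1: P' = (I − K·H)·P̄ = [469746/103931 -769748/103931; -769748/103931 1614532/103931]
step 2: x̄ = F·x = [-2889216/103931, -998709/103931]
step 2: P̄ = F·P·Fᵀ + Q = [20130680/103931 7768722/103931; 7768722/103931 5422693/103931]
step 2: y = z − H·x̄ = [6569279/103931]
step 2: S = H·P̄·Hᵀ + R = [117436025/103931]
step 2: K = P̄·Hᵀ·S⁻¹ = [48030082/117436025; 20960137/117436025]
step 2: x' = x̄ + K·y = [-228757862/117436025, 196366558/117436025]
step 2: P' = (I − K·H)·P̄ = [550155996/117436025 -908191664/117436025; -908191664/117436025 1900223876/117436025]

step 0: x' = [-84/25, 61/25], P' = [132/25 -228/25; -228/25 1436/75]
step 1: x' = [444682/103931, -777585/103931], P' = [469746/103931 -769748/103931; -769748/103931 1614532/103931]
step 2: x' = [-228757862/117436025, 196366558/117436025], P' = [550155996/117436025 -908191664/117436025; -908191664/117436025 1900223876/117436025]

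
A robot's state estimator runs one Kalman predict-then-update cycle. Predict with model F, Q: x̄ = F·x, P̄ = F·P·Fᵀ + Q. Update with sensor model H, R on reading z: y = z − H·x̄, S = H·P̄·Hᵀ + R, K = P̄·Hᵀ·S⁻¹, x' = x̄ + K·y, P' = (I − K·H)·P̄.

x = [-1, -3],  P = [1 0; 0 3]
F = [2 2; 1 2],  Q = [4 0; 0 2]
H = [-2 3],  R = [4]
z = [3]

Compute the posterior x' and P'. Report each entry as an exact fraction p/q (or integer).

x̄ = F·x = [-8, -7]
P̄ = F·P·Fᵀ + Q = [20 14; 14 15]
y = z − H·x̄ = [8]
S = H·P̄·Hᵀ + R = [51]
K = P̄·Hᵀ·S⁻¹ = [2/51; 1/3]
x' = x̄ + K·y = [-392/51, -13/3]
P' = (I − K·H)·P̄ = [1016/51 40/3; 40/3 28/3]

x' = [-392/51, -13/3]
P' = [1016/51 40/3; 40/3 28/3]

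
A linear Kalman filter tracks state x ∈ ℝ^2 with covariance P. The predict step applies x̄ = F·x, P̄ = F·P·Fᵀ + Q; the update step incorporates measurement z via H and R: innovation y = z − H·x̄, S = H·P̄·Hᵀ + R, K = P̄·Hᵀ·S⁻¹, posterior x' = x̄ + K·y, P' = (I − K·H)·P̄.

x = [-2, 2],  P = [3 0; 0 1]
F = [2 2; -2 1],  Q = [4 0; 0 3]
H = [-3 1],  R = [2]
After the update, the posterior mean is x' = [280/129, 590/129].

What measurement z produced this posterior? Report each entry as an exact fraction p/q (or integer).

z = [-2]

x̄ = F·x = [0, 6]
P̄ = F·P·Fᵀ + Q = [20 -10; -10 16]
S = H·P̄·Hᵀ + R = [258]
K = P̄·Hᵀ·S⁻¹ = [-35/129; 23/129]
x' − x̄ = [280/129, -184/129] = K·y
y = (KᵀK)⁻¹·Kᵀ·(x' − x̄) = [-8]
z = y + H·x̄ = [-8] + [6] = [-2]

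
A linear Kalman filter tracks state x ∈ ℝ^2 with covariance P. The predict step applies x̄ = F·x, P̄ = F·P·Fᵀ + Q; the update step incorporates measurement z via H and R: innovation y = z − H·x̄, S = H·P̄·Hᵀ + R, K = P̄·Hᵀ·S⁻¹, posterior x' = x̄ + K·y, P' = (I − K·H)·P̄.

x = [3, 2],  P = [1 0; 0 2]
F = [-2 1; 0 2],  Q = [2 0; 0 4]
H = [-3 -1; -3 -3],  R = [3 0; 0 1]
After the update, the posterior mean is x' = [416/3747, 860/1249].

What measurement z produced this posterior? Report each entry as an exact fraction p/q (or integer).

z = [-3, -2]

x̄ = F·x = [-4, 4]
P̄ = F·P·Fᵀ + Q = [8 4; 4 12]
S = H·P̄·Hᵀ + R = [111 156; 156 253]
K = P̄·Hᵀ·S⁻¹ = [-1468/3747 124/1249; 472/1249 -528/1249]
x' − x̄ = [15404/3747, -4136/1249] = K·y
y = (KᵀK)⁻¹·Kᵀ·(x' − x̄) = [-11, -2]
z = y + H·x̄ = [-11, -2] + [8, 0] = [-3, -2]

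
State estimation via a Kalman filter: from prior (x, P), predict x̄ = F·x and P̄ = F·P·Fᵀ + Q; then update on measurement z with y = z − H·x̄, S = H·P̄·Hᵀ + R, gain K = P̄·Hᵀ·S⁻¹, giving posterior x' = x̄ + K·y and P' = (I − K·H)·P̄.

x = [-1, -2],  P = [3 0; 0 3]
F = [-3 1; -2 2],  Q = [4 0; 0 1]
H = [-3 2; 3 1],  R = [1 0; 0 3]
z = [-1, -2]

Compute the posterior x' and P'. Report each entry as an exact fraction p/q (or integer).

x' = [-3958/11513, -24545/23026]
P' = [1832/11513 2091/11513; 2091/11513 9939/23026]

x̄ = F·x = [1, -2]
P̄ = F·P·Fᵀ + Q = [34 24; 24 25]
y = z − H·x̄ = [6, -3]
S = H·P̄·Hᵀ + R = [119 -184; -184 478]
K = P̄·Hᵀ·S⁻¹ = [-1314/11513 2529/11513; 3666/11513 7495/23026]
x' = x̄ + K·y = [-3958/11513, -24545/23026]
P' = (I − K·H)·P̄ = [1832/11513 2091/11513; 2091/11513 9939/23026]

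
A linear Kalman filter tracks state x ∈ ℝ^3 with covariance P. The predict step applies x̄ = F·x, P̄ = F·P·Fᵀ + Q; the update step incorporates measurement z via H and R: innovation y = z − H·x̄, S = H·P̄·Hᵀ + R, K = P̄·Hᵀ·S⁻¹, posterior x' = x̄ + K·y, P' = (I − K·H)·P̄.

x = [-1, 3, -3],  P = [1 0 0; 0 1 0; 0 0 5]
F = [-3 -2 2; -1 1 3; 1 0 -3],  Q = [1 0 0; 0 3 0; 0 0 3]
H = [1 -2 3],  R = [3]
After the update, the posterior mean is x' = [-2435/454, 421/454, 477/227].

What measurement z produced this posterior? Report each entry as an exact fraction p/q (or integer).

x̄ = F·x = [-9, -5, 8]
P̄ = F·P·Fᵀ + Q = [34 31 -33; 31 50 -46; -33 -46 49]
S = H·P̄·Hᵀ + R = [908]
K = P̄·Hᵀ·S⁻¹ = [-127/908; -207/908; 103/454]
x' − x̄ = [1651/454, 2691/454, -1339/227] = K·y
y = (KᵀK)⁻¹·Kᵀ·(x' − x̄) = [-26]
z = y + H·x̄ = [-26] + [25] = [-1]

z = [-1]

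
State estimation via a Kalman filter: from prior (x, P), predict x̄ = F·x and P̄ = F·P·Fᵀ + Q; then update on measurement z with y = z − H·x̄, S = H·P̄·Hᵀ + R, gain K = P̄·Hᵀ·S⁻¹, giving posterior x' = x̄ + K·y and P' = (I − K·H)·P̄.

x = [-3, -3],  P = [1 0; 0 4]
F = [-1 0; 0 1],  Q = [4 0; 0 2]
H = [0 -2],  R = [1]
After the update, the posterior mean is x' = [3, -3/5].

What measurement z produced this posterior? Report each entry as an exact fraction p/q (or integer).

z = [1]

x̄ = F·x = [3, -3]
P̄ = F·P·Fᵀ + Q = [5 0; 0 6]
S = H·P̄·Hᵀ + R = [25]
K = P̄·Hᵀ·S⁻¹ = [0; -12/25]
x' − x̄ = [0, 12/5] = K·y
y = (KᵀK)⁻¹·Kᵀ·(x' − x̄) = [-5]
z = y + H·x̄ = [-5] + [6] = [1]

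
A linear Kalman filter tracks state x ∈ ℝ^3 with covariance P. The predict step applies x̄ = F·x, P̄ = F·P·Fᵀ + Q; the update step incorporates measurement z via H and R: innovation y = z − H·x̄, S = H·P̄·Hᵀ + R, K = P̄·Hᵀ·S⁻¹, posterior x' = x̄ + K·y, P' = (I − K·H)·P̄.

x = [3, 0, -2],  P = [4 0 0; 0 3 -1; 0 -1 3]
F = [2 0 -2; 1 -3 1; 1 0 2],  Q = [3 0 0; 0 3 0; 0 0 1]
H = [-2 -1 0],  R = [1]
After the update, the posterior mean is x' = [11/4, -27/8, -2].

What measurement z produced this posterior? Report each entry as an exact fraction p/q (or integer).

z = [-2]

x̄ = F·x = [10, 1, -1]
P̄ = F·P·Fᵀ + Q = [31 -4 -4; -4 43 16; -4 16 17]
S = H·P̄·Hᵀ + R = [152]
K = P̄·Hᵀ·S⁻¹ = [-29/76; -35/152; -1/19]
x' − x̄ = [-29/4, -35/8, -1] = K·y
y = (KᵀK)⁻¹·Kᵀ·(x' − x̄) = [19]
z = y + H·x̄ = [19] + [-21] = [-2]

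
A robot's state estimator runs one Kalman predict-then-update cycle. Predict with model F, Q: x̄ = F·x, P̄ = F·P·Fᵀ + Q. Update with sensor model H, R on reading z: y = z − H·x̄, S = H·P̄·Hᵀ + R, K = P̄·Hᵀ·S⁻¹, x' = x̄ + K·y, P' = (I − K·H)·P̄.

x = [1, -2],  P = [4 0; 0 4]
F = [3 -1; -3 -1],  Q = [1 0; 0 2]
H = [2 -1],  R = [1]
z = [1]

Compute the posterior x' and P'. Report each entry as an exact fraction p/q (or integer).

x̄ = F·x = [5, -1]
P̄ = F·P·Fᵀ + Q = [41 -32; -32 42]
y = z − H·x̄ = [-10]
S = H·P̄·Hᵀ + R = [335]
K = P̄·Hᵀ·S⁻¹ = [114/335; -106/335]
x' = x̄ + K·y = [107/67, 145/67]
P' = (I − K·H)·P̄ = [739/335 1364/335; 1364/335 2834/335]

x' = [107/67, 145/67]
P' = [739/335 1364/335; 1364/335 2834/335]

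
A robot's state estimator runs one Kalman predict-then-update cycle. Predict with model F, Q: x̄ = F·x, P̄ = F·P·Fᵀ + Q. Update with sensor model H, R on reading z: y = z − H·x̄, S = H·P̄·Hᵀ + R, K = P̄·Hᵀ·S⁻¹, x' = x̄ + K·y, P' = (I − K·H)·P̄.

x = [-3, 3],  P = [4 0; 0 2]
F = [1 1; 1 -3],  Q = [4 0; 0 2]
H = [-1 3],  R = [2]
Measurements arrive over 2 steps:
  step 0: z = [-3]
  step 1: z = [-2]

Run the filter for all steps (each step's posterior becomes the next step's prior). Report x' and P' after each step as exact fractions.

step 0: x̄ = F·x = [0, -12]
step 0: P̄ = F·P·Fᵀ + Q = [10 -2; -2 24]
step 0: y = z − H·x̄ = [33]
step 0: S = H·P̄·Hᵀ + R = [240]
step 0: K = P̄·Hᵀ·S⁻¹ = [-1/15; 37/120]
step 0: x' = x̄ + K·y = [-11/5, -73/40]
step 0: P' = (I − K·H)·P̄ = [134/15 44/15; 44/15 71/60]
step 1: x̄ = F·x = [-161/40, 131/40]
step 1: P̄ = F·P·Fᵀ + Q = [1199/60 -29/60; -29/60 239/60]
step 1: y = z − H·x̄ = [-317/20]
step 1: S = H·P̄·Hᵀ + R = [911/15]
step 1: K = P̄·Hᵀ·S⁻¹ = [-643/1822; 373/1822]
step 1: x' = x̄ + K·y = [1429/911, 55/1822]
step 1: P' = (I − K·H)·P̄ = [11314/911 3557/911; 3557/911 1310/911]

step 0: x' = [-11/5, -73/40], P' = [134/15 44/15; 44/15 71/60]
step 1: x' = [1429/911, 55/1822], P' = [11314/911 3557/911; 3557/911 1310/911]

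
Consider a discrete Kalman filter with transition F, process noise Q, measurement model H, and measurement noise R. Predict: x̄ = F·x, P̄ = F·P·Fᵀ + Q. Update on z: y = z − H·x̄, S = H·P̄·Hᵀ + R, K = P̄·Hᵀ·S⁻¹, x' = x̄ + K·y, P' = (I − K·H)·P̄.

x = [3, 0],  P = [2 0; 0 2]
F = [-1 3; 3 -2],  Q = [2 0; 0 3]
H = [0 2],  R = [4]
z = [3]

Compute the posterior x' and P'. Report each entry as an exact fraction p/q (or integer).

x' = [3/2, 7/4]
P' = [56/5 -3/5; -3/5 29/30]

x̄ = F·x = [-3, 9]
P̄ = F·P·Fᵀ + Q = [22 -18; -18 29]
y = z − H·x̄ = [-15]
S = H·P̄·Hᵀ + R = [120]
K = P̄·Hᵀ·S⁻¹ = [-3/10; 29/60]
x' = x̄ + K·y = [3/2, 7/4]
P' = (I − K·H)·P̄ = [56/5 -3/5; -3/5 29/30]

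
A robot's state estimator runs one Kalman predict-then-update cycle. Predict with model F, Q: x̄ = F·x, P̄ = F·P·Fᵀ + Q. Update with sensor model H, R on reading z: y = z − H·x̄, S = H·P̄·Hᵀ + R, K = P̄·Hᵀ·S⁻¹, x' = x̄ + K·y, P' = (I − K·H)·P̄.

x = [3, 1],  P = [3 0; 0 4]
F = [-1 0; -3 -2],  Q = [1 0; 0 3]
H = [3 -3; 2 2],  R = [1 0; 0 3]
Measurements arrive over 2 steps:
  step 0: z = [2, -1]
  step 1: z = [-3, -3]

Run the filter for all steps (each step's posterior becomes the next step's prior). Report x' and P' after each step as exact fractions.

step 0: x' = [-489/15971, -10885/15971], P' = [3205/15971 2396/15971; 2396/15971 3331/15971]
step 1: x' = [-23577550/22338141, -2126066/22338141], P' = [4077763/22338141 3025976/22338141; 3025976/22338141 4376737/22338141]

step 0: x̄ = F·x = [-3, -11]
step 0: P̄ = F·P·Fᵀ + Q = [4 9; 9 46]
step 0: y = z − H·x̄ = [-22, 27]
step 0: S = H·P̄·Hᵀ + R = [289 -252; -252 275]
step 0: K = P̄·Hᵀ·S⁻¹ = [2427/15971 3734/15971; -2805/15971 3818/15971]
step 0: x' = x̄ + K·y = [-489/15971, -10885/15971]
step 0: P' = (I − K·H)·P̄ = [3205/15971 2396/15971; 2396/15971 3331/15971]
step 1: x̄ = F·x = [489/15971, 23237/15971]
step 1: P̄ = F·P·Fᵀ + Q = [19176/15971 14407/15971; 14407/15971 118834/15971]
step 1: y = z − H·x̄ = [20331/15971, -95365/15971]
step 1: S = H·P̄·Hᵀ + R = [998735/15971 -597948/15971; -597948/15971 715209/15971]
step 1: K = P̄·Hᵀ·S⁻¹ = [1051787/7446047 4735826/22338141; -1350761/7446047 4935142/22338141]
step 1: x' = x̄ + K·y = [-23577550/22338141, -2126066/22338141]
step 1: P' = (I − K·H)·P̄ = [4077763/22338141 3025976/22338141; 3025976/22338141 4376737/22338141]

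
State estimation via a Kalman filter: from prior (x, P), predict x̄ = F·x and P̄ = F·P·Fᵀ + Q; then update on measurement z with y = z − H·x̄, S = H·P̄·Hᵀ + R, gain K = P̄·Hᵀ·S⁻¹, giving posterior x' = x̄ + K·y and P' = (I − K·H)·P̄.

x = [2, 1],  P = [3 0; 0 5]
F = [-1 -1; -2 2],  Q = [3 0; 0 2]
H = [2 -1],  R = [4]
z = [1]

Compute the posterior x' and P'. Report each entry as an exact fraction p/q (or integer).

x̄ = F·x = [-3, -2]
P̄ = F·P·Fᵀ + Q = [11 -4; -4 34]
y = z − H·x̄ = [5]
S = H·P̄·Hᵀ + R = [98]
K = P̄·Hᵀ·S⁻¹ = [13/49; -3/7]
x' = x̄ + K·y = [-82/49, -29/7]
P' = (I − K·H)·P̄ = [201/49 50/7; 50/7 16]

x' = [-82/49, -29/7]
P' = [201/49 50/7; 50/7 16]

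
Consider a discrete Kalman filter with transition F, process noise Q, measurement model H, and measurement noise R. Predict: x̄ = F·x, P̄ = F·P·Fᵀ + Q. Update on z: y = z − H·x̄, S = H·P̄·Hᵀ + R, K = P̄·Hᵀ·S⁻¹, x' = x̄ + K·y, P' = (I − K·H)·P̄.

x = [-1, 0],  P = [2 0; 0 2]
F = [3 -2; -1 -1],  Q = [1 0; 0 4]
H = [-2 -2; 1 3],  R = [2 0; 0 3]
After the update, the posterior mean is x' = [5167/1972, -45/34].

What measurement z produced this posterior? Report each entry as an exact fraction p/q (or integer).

z = [-3, -2]

x̄ = F·x = [-3, 1]
P̄ = F·P·Fᵀ + Q = [27 -2; -2 8]
S = H·P̄·Hᵀ + R = [126 -86; -86 90]
K = P̄·Hᵀ·S⁻¹ = [-1347/1972 -827/1972; 7/34 15/34]
x' − x̄ = [11083/1972, -79/34] = K·y
y = (KᵀK)⁻¹·Kᵀ·(x' − x̄) = [-7, -2]
z = y + H·x̄ = [-7, -2] + [4, 0] = [-3, -2]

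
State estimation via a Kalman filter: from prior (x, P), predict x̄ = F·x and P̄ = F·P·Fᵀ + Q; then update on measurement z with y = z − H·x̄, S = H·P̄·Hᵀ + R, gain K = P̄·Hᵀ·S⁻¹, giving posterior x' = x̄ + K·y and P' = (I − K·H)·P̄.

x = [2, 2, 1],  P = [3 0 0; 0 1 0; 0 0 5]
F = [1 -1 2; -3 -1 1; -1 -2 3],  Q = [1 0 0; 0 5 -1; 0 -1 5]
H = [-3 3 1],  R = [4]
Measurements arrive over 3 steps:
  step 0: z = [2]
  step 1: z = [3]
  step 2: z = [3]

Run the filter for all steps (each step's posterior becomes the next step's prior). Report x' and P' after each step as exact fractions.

step 0: x' = [-18/71, 35/71, -33/71], P' = [1575/71 807/71 2284/71; 807/71 3895/568 8215/568; 2284/71 8215/568 30351/568]
step 1: x' = [-2311211/1256534, -59038/628267, -2810587/1256534], P' = [55492179/1256534 13973901/628267 81443871/1256534; 13973901/628267 7689115/628267 19230198/628267; 81443871/1256534 19230198/628267 128149197/1256534]
step 2: x' = [-12097833434/10964599313, 3083200999/10964599313, -12543256188/10964599313], P' = [490758762083/10964599313 247130303806/10964599313 720251903323/10964599313; 247130303806/10964599313 135814802089/10964599313 340377945311/10964599313; 720251903323/10964599313 340377945311/10964599313 1132265431740/10964599313]

step 0: x̄ = F·x = [2, -7, -3]
step 0: P̄ = F·P·Fᵀ + Q = [25 2 29; 2 38 25; 29 25 57]
step 0: y = z − H·x̄ = [32]
step 0: S = H·P̄·Hᵀ + R = [568]
step 0: K = P̄·Hᵀ·S⁻¹ = [-5/71; 133/568; 45/568]
step 0: x' = x̄ + K·y = [-18/71, 35/71, -33/71]
step 0: P' = (I − K·H)·P̄ = [1575/71 807/71 2284/71; 807/71 3895/568 8215/568; 2284/71 8215/568 30351/568]
step 1: x̄ = F·x = [-119/71, -14/71, -151/71]
step 1: P̄ = F·P·Fᵀ + Q = [165783/568 -9537/71 131607/568; -9537/71 7895/71 -5316/71; 131607/568 -5316/71 121791/568]
step 1: y = z − H·x̄ = [49/71]
step 1: S = H·P̄·Hᵀ + R = [628267/142]
step 1: K = P̄·Hᵀ·S⁻¹ = [-297315/1256534; 93960/628267; -200307/1256534]
step 1: x' = x̄ + K·y = [-2311211/1256534, -59038/628267, -2810587/1256534]
step 1: P' = (I − K·H)·P̄ = [55492179/1256534 13973901/628267 81443871/1256534; 13973901/628267 7689115/628267 19230198/628267; 81443871/1256534 19230198/628267 128149197/1256534]
step 2: x̄ = F·x = [-7814309/1256534, 2120561/628267, -2942199/628267]
step 2: P̄ = F·P·Fᵀ + Q = [700762027/1256534 -180752426/628267 264216380/628267; -180752426/628267 125671251/628267 -115341011/628267; 264216380/628267 -115341011/628267 219116886/628267]
step 2: y = z − H·x̄ = [-26512293/1256534]
step 2: S = H·P̄·Hᵀ + R = [10964599313/1256534]
step 2: K = P̄·Hᵀ·S⁻¹ = [-2658367877/10964599313; 1607860040/10964599313; -1839110574/10964599313]
step 2: x' = x̄ + K·y = [-12097833434/10964599313, 3083200999/10964599313, -12543256188/10964599313]
step 2: P' = (I − K·H)·P̄ = [490758762083/10964599313 247130303806/10964599313 720251903323/10964599313; 247130303806/10964599313 135814802089/10964599313 340377945311/10964599313; 720251903323/10964599313 340377945311/10964599313 1132265431740/10964599313]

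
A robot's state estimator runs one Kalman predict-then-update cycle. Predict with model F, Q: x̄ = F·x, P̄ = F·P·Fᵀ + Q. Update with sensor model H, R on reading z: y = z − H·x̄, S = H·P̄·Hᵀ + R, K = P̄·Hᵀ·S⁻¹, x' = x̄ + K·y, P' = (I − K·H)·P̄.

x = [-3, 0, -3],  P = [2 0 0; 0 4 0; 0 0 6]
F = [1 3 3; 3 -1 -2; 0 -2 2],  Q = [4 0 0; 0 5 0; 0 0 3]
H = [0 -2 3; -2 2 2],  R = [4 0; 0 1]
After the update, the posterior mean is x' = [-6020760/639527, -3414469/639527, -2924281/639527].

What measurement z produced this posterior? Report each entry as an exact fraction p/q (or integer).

z = [-3, -1]

x̄ = F·x = [-12, -3, -6]
P̄ = F·P·Fᵀ + Q = [96 -42 12; -42 51 -16; 12 -16 43]
S = H·P̄·Hᵀ + R = [787 -218; -218 873]
K = P̄·Hᵀ·S⁻¹ = [49824/639527 -172164/639527; -97378/639527 88498/639527; 147093/639527 58708/639527]
x' − x̄ = [1653564/639527, -1495888/639527, 912881/639527] = K·y
y = (KᵀK)⁻¹·Kᵀ·(x' − x̄) = [9, -7]
z = y + H·x̄ = [9, -7] + [-12, 6] = [-3, -1]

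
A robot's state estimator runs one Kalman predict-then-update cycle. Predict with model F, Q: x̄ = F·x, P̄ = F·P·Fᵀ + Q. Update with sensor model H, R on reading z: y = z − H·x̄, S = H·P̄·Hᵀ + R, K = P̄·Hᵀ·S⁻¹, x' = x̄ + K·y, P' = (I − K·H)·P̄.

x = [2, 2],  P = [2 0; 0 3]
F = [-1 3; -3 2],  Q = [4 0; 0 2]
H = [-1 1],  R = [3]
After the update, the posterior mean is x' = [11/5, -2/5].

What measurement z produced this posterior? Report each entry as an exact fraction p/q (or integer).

x̄ = F·x = [4, -2]
P̄ = F·P·Fᵀ + Q = [33 24; 24 32]
S = H·P̄·Hᵀ + R = [20]
K = P̄·Hᵀ·S⁻¹ = [-9/20; 2/5]
x' − x̄ = [-9/5, 8/5] = K·y
y = (KᵀK)⁻¹·Kᵀ·(x' − x̄) = [4]
z = y + H·x̄ = [4] + [-6] = [-2]

z = [-2]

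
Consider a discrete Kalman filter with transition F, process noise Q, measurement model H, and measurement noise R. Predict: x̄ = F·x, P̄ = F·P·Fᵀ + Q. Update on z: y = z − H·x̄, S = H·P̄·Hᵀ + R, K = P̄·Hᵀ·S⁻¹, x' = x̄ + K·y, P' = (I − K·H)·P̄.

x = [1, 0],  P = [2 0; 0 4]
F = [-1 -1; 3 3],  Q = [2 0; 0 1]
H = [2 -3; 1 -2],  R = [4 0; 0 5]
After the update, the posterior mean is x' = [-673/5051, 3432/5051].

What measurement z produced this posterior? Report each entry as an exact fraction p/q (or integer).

x̄ = F·x = [-1, 3]
P̄ = F·P·Fᵀ + Q = [8 -18; -18 55]
S = H·P̄·Hᵀ + R = [747 472; 472 305]
K = P̄·Hᵀ·S⁻¹ = [582/5051 -172/5051; -889/5051 -744/5051]
x' − x̄ = [4378/5051, -11721/5051] = K·y
y = (KᵀK)⁻¹·Kᵀ·(x' − x̄) = [9, 5]
z = y + H·x̄ = [9, 5] + [-11, -7] = [-2, -2]

z = [-2, -2]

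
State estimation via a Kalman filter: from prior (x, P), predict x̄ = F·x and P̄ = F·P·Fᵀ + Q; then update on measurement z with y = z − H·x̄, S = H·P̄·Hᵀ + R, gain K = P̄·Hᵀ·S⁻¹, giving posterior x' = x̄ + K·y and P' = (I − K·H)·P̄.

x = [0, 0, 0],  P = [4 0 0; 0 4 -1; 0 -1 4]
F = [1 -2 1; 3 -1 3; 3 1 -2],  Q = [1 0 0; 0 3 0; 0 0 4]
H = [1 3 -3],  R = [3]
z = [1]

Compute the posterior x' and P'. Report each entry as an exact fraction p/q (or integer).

x' = [173/1607, 285/1607, -192/1607]
P' = [16674/1607 13368/1607 18753/1607; 13368/1607 55370/1607 59541/1607; 18753/1607 59541/1607 65984/1607]

x̄ = F·x = [0, 0, 0]
P̄ = F·P·Fᵀ + Q = [29 39 -9; 39 85 3; -9 3 64]
y = z − H·x̄ = [1]
S = H·P̄·Hᵀ + R = [1607]
K = P̄·Hᵀ·S⁻¹ = [173/1607; 285/1607; -192/1607]
x' = x̄ + K·y = [173/1607, 285/1607, -192/1607]
P' = (I − K·H)·P̄ = [16674/1607 13368/1607 18753/1607; 13368/1607 55370/1607 59541/1607; 18753/1607 59541/1607 65984/1607]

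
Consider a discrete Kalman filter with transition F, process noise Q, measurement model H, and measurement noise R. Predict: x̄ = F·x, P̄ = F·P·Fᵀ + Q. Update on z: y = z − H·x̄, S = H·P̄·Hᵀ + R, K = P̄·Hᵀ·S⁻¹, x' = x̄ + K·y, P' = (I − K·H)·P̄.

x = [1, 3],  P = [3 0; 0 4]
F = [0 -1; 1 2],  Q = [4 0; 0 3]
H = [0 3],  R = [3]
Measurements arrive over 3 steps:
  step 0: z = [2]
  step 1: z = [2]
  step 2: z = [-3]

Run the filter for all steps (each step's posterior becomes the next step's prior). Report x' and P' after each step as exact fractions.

step 0: x̄ = F·x = [-3, 7]
step 0: P̄ = F·P·Fᵀ + Q = [8 -8; -8 22]
step 0: y = z − H·x̄ = [-19]
step 0: S = H·P̄·Hᵀ + R = [201]
step 0: K = P̄·Hᵀ·S⁻¹ = [-8/67; 22/67]
step 0: x' = x̄ + K·y = [-49/67, 51/67]
step 0: P' = (I − K·H)·P̄ = [344/67 -8/67; -8/67 22/67]
step 1: x̄ = F·x = [-51/67, 53/67]
step 1: P̄ = F·P·Fᵀ + Q = [290/67 -36/67; -36/67 601/67]
step 1: y = z − H·x̄ = [-25/67]
step 1: S = H·P̄·Hᵀ + R = [5610/67]
step 1: K = P̄·Hᵀ·S⁻¹ = [-18/935; 601/1870]
step 1: x' = x̄ + K·y = [-141/187, 251/374]
step 1: P' = (I − K·H)·P̄ = [4018/935 -18/935; -18/935 601/1870]
step 2: x̄ = F·x = [-251/374, 10/17]
step 2: P̄ = F·P·Fᵀ + Q = [8081/1870 -53/85; -53/85 723/85]
step 2: y = z − H·x̄ = [-81/17]
step 2: S = H·P̄·Hᵀ + R = [6762/85]
step 2: K = P̄·Hᵀ·S⁻¹ = [-53/2254; 723/2254]
step 2: x' = x̄ + K·y = [-6931/12397, -2119/2254]
step 2: P' = (I − K·H)·P̄ = [53027/12397 -53/2254; -53/2254 723/2254]

step 0: x' = [-49/67, 51/67], P' = [344/67 -8/67; -8/67 22/67]
step 1: x' = [-141/187, 251/374], P' = [4018/935 -18/935; -18/935 601/1870]
step 2: x' = [-6931/12397, -2119/2254], P' = [53027/12397 -53/2254; -53/2254 723/2254]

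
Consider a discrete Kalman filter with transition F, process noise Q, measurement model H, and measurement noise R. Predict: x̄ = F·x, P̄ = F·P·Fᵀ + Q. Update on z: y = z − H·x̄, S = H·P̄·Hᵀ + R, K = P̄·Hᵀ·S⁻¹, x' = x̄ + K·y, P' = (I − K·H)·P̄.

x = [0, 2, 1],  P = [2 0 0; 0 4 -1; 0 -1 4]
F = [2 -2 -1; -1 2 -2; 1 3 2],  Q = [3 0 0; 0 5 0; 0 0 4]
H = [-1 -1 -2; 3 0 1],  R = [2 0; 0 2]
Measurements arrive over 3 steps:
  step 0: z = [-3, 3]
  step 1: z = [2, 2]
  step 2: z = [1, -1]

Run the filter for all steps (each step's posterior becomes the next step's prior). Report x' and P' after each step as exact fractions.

step 0: x' = [275/14818, -38069/14818, 41909/14818], P' = [41247/29636 155353/29636 -102605/29636; 155353/29636 815303/29636 -477515/29636; -102605/29636 -477515/29636 302959/29636]
step 1: x' = [20806936/167572867, -5506905937/1005437202, 839181461/502718601], P' = [97452952/167572867 208246986/167572867 -170865290/167572867; 208246986/167572867 3861145963/502718601 -2007203290/502718601; -170865290/167572867 -2007203290/502718601 1419740194/502718601]
step 2: x' = [2633966810715/20149737052958, 14858128649519/20149737052958, -20314725689523/20149737052958], P' = [5762506221183/10074868526479 11893865935825/10074868526479 -9962093989235/10074868526479; 11893865935825/10074868526479 73371206071873/10074868526479 -38220750868345/10074868526479; -9962093989235/10074868526479 -38220750868345/10074868526479 27453938725801/10074868526479]

step 0: x̄ = F·x = [-5, 2, 8]
step 0: P̄ = F·P·Fᵀ + Q = [27 -14 -21; -14 47 8; -21 8 46]
step 0: y = z − H·x̄ = [10, 10]
step 0: S = H·P̄·Hᵀ + R = [180 8; 8 165]
step 0: K = P̄·Hᵀ·S⁻¹ = [4305/29636 2642/7409; -7813/29636 -1432/7409; -12899/29636 -607/7409]
step 0: x' = x̄ + K·y = [275/14818, -38069/14818, 41909/14818]
step 0: P' = (I − K·H)·P̄ = [41247/29636 155353/29636 -102605/29636; 155353/29636 815303/29636 -477515/29636; -102605/29636 -477515/29636 302959/29636]
step 1: x̄ = F·x = [34779/14818, -160231/14818, -63/31]
step 1: P̄ = F·P·Fᵀ + Q = [1075603/29636 -2452885/29636 -1840/31; -2452885/29636 7450763/29636 5072/31; -1840/31 5072/31 3662/31]
step 1: y = z − H·x̄ = [-78022/7409, -44587/14818]
step 1: S = H·P̄·Hᵀ + R = [7510631/7409 2297275/14818; 2297275/14818 2686331/29636]
step 1: K = P̄·Hᵀ·S⁻¹ = [18015321/167572867 60746783/167572867; -471480341/1005437202 -66490208/502718601; -159840614/502718601 -59023708/502718601]
step 1: x' = x̄ + K·y = [20806936/167572867, -5506905937/1005437202, 839181461/502718601]
step 1: P' = (I − K·H)·P̄ = [97452952/167572867 208246986/167572867 -170865290/167572867; 208246986/167572867 3861145963/502718601 -2007203290/502718601; -170865290/167572867 -2007203290/502718601 1419740194/502718601]
step 2: x̄ = F·x = [4792566092/502718601, -7247689667/502718601, -13039150351/1005437202]
step 2: P̄ = F·P·Fᵀ + Q = [8565557929/502718601 -11917994398/502718601 -10410039202/502718601; -11917994398/502718601 35437775497/502718601 22635605248/502718601; -10410039202/502718601 22635605248/502718601 20344130491/502718601]
step 2: y = z − H·x̄ = [-14991555325/502718601, -16721683403/1005437202]
step 2: S = H·P̄·Hᵀ + R = [151451567980/502718601 19603717591/502718601; 19603717591/502718601 35979353842/502718601]
step 2: K = P̄·Hᵀ·S⁻¹ = [1133907910731/10074868526479 3662712337157/10074868526479; -4411785135504/10074868526479 -1269576530435/10074868526479; -3362516297011/10074868526479 -1216171620952/10074868526479]
step 2: x' = x̄ + K·y = [2633966810715/20149737052958, 14858128649519/20149737052958, -20314725689523/20149737052958]
step 2: P' = (I − K·H)·P̄ = [5762506221183/10074868526479 11893865935825/10074868526479 -9962093989235/10074868526479; 11893865935825/10074868526479 73371206071873/10074868526479 -38220750868345/10074868526479; -9962093989235/10074868526479 -38220750868345/10074868526479 27453938725801/10074868526479]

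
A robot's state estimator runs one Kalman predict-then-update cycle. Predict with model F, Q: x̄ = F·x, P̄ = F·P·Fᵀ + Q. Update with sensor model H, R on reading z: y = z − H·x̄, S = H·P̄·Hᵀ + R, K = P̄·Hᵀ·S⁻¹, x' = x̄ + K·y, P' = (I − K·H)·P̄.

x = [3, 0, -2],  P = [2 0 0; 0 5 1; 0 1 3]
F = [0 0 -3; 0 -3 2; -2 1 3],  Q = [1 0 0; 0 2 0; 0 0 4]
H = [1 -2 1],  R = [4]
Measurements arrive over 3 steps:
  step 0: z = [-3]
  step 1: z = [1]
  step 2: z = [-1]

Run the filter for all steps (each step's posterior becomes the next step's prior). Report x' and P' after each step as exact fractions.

step 0: x' = [746/131, -513/262, -1642/131], P' = [3540/131 -323/131 -4154/131; -323/131 865/262 974/131; -4154/131 974/131 6158/131]
step 1: x' = [438181/48287, -19580/48287, -403858/48287], P' = [7946239/48287 -2135091/48287 -11987229/48287; -2135091/48287 867135/48287 3718413/48287; -11987229/48287 3718413/48287 19081923/48287]
step 2: x' = [-28249024/20080987, -94474323/40161974, -85005692/20080987], P' = [6781123050/20080987 -1586979815/20080987 -9797040048/20080987; -1586979815/20080987 1052870987/40161974 2561368284/20080987; -9797040048/20080987 2561368284/20080987 14684706600/20080987]

step 0: x̄ = F·x = [6, -4, -12]
step 0: P̄ = F·P·Fᵀ + Q = [28 -9 -30; -9 47 -4; -30 -4 50]
step 0: y = z − H·x̄ = [-5]
step 0: S = H·P̄·Hᵀ + R = [262]
step 0: K = P̄·Hᵀ·S⁻¹ = [8/131; -107/262; 14/131]
step 0: x' = x̄ + K·y = [746/131, -513/262, -1642/131]
step 0: P' = (I − K·H)·P̄ = [3540/131 -323/131 -4154/131; -323/131 865/262 974/131; -4154/131 974/131 6158/131]
step 1: x̄ = F·x = [4926/131, -5029/262, -13349/262]
step 1: P̄ = F·P·Fᵀ + Q = [55553/131 -28182/131 -83268/131; -28182/131 34197/262 87021/262; -83268/131 87021/262 255045/262]
step 1: y = z − H·x̄ = [-6299/262]
step 1: S = H·P̄·Hᵀ + R = [48287/262]
step 1: K = P̄·Hᵀ·S⁻¹ = [57298/48287; -37737/48287; -85533/48287]
step 1: x' = x̄ + K·y = [438181/48287, -19580/48287, -403858/48287]
step 1: P' = (I − K·H)·P̄ = [7946239/48287 -2135091/48287 -11987229/48287; -2135091/48287 867135/48287 3718413/48287; -11987229/48287 3718413/48287 19081923/48287]
step 2: x̄ = F·x = [1211574/48287, -748976/48287, -2107516/48287]
step 2: P̄ = F·P·Fᵀ + Q = [171785594/48287 -81025821/48287 -254815920/48287; -81025821/48287 39607525/48287 120999612/48287; -254815920/48287 120999612/48287 379280136/48287]
step 2: y = z − H·x̄ = [-650297/48287]
step 2: S = H·P̄·Hᵀ + R = [40161974/48287]
step 2: K = P̄·Hᵀ·S⁻¹ = [39510658/20080987; -39241259/40161974; -58767504/20080987]
step 2: x' = x̄ + K·y = [-28249024/20080987, -94474323/40161974, -85005692/20080987]
step 2: P' = (I − K·H)·P̄ = [6781123050/20080987 -1586979815/20080987 -9797040048/20080987; -1586979815/20080987 1052870987/40161974 2561368284/20080987; -9797040048/20080987 2561368284/20080987 14684706600/20080987]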